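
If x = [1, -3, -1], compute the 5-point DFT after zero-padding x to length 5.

Original 3-point DFT: [-3, 3.0000+1.7321i, 3.0000-1.7321i]
Zero-padded 5-point DFT provides frequency interpolation.

DFT_5([x, 0, ...]) = [-3, 0.8820+3.4410i, 3.1180+0.8123i, 3.1180-0.8123i, 0.8820-3.4410i]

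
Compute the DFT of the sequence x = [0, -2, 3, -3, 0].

X[k] = Σ(n=0 to 4) x[n] · ω_5^(nk)
where ω_5 = e^(-2πi/5)

Computing each X[k]:
X[0] = -2
X[1] = -0.6180-1.6246i
X[2] = 1.6180+6.8819i
X[3] = 1.6180-6.8819i
X[4] = -0.6180+1.6246i

X = [-2, -0.6180-1.6246i, 1.6180+6.8819i, 1.6180-6.8819i, -0.6180+1.6246i]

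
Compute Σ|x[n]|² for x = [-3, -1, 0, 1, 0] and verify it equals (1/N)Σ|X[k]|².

Time domain:
Σ|x[n]|² = |-3|² + |-1|² + |0|² + |1|² + |0|² = 11.0000

Frequency domain:
(1/5)Σ|X[k]|² = (1/5)(|-3|² + |-4.1180+1.5388i|² + |-1.8820-0.3633i|² + |-1.8820+0.3633i|² + |-4.1180-1.5388i|²) = (1/5)·55.0000 = 11.0000

Both sides agree, confirming Parseval's theorem.

Σ|x[n]|² = (1/N)Σ|X[k]|² = 11.0000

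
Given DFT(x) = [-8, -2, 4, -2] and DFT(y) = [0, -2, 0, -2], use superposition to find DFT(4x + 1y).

By linearity: DFT(4x + 1y) = 4·DFT(x) + 1·DFT(y)
= 4·[-8, -2, 4, -2] + 1·[0, -2, 0, -2]

Computing element-wise:
Z[0] = 4·(-8) + 1·(0) = -32
Z[1] = 4·(-2) + 1·(-2) = -10
Z[2] = 4·(4) + 1·(0) = 16
Z[3] = 4·(-2) + 1·(-2) = -10

DFT(4x + 1y) = 4·X + 1·Y = [-32, -10, 16, -10]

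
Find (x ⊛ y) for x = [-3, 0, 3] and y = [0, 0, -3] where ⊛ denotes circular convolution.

(x ⊛ y)[n] = Σ(m=0 to 2) x[m] · y[(n-m) mod 3]

Computing each output sample:
(x ⊛ y)[0] = 0
(x ⊛ y)[1] = -9
(x ⊛ y)[2] = 9

x ⊛ y = [0, -9, 9]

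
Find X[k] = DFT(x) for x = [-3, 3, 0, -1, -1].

X[k] = Σ(n=0 to 4) x[n] · ω_5^(nk)
where ω_5 = e^(-2πi/5)

Computing each X[k]:
X[0] = -2
X[1] = -1.5729-4.3920i
X[2] = -4.9271-1.4001i
X[3] = -4.9271+1.4001i
X[4] = -1.5729+4.3920i

X = [-2, -1.5729-4.3920i, -4.9271-1.4001i, -4.9271+1.4001i, -1.5729+4.3920i]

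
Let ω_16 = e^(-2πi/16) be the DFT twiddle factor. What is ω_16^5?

ω_16^5 = e^(-2πi·5/16)
= cos(-2π·5/16) + i·sin(-2π·5/16)
= cos(-10π/16) + i·sin(-10π/16)

ω_16^5 = cos(-10π/16) + i·sin(-10π/16) = -0.3827-0.9239i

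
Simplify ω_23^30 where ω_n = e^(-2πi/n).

Since ω_23^23 = 1, powers reduce modulo 23.
30 mod 23 = 7
So ω_23^30 = ω_23^7 = e^(-2πi·7/23)

ω_23^30 = ω_23^7 = -0.3349-0.9423i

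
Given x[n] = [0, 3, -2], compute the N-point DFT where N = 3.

X[k] = Σ(n=0 to 2) x[n] · ω_3^(nk)
where ω_3 = e^(-2πi/3)

Computing each X[k]:
X[0] = 1
X[1] = -0.5000-4.3301i
X[2] = -0.5000+4.3301i

X = [1, -0.5000-4.3301i, -0.5000+4.3301i]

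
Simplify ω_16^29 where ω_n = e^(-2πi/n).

Since ω_16^16 = 1, powers reduce modulo 16.
29 mod 16 = 13
So ω_16^29 = ω_16^13 = e^(-2πi·13/16)

ω_16^29 = ω_16^13 = 0.3827+0.9239i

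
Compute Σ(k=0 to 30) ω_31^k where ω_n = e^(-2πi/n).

Sum of all nth roots of unity equals 0 for n > 1 (geometric series with r ≠ 1).

0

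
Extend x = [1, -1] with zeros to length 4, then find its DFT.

Original 2-point DFT: [0, 2]
Zero-padded 4-point DFT provides frequency interpolation.

DFT_4([x, 0, ...]) = [0, 1+1i, 2, 1-1i]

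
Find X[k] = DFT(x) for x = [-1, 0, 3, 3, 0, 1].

X[k] = Σ(n=0 to 5) x[n] · ω_6^(nk)
where ω_6 = e^(-2πi/6)

Computing each X[k]:
X[0] = 6
X[1] = -5.0000-1.7321i
X[2] = 3.4641i
X[3] = -2
X[4] = -3.4641i
X[5] = -5.0000+1.7321i

X = [6, -5.0000-1.7321i, 3.4641i, -2, -3.4641i, -5.0000+1.7321i]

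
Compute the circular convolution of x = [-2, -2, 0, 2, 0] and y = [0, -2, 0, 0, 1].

(x ⊛ y)[n] = Σ(m=0 to 4) x[m] · y[(n-m) mod 5]

Computing each output sample:
(x ⊛ y)[0] = -2
(x ⊛ y)[1] = 4
(x ⊛ y)[2] = 6
(x ⊛ y)[3] = 0
(x ⊛ y)[4] = -6

x ⊛ y = [-2, 4, 6, 0, -6]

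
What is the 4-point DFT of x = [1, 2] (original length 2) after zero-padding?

Original 2-point DFT: [3, -1]
Zero-padded 4-point DFT provides frequency interpolation.

DFT_4([x, 0, ...]) = [3, 1-2i, -1, 1+2i]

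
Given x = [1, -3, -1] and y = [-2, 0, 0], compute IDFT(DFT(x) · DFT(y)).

(x ⊛ y)[n] = Σ(m=0 to 2) x[m] · y[(n-m) mod 3]

Computing each output sample:
(x ⊛ y)[0] = -2
(x ⊛ y)[1] = 6
(x ⊛ y)[2] = 2

x ⊛ y = [-2, 6, 2]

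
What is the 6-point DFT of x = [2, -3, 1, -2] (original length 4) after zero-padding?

Original 4-point DFT: [-2, 1+1i, 8, 1-1i]
Zero-padded 6-point DFT provides frequency interpolation.

DFT_6([x, 0, ...]) = [-2, 2.0000+1.7321i, 1.0000+3.4641i, 8, 1.0000-3.4641i, 2.0000-1.7321i]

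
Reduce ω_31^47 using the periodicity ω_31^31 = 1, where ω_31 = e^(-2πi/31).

Since ω_31^31 = 1, powers reduce modulo 31.
47 mod 31 = 16
So ω_31^47 = ω_31^16 = e^(-2πi·16/31)

ω_31^47 = ω_31^16 = -0.9949+0.1012i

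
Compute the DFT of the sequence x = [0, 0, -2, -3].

X[k] = Σ(n=0 to 3) x[n] · ω_4^(nk)
where ω_4 = e^(-2πi/4)

Computing each X[k]:
X[0] = -5
X[1] = 2-3i
X[2] = 1
X[3] = 2+3i

X = [-5, 2-3i, 1, 2+3i]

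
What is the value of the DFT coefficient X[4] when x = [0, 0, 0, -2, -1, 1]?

X[4] = Σ(n=0 to 5) x[n] · ω_6^(4n) where ω_6 = e^(-2πi/6)
= (0)·ω_6^0 + (0)·ω_6^4 + (0)·ω_6^8 + (-2)·ω_6^12 + (-1)·ω_6^16 + (1)·ω_6^20

X[4] = -2.0000-1.7321i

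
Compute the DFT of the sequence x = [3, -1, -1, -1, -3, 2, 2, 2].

X[k] = Σ(n=0 to 7) x[n] · ω_8^(nk)
where ω_8 = e^(-2πi/8)

Computing each X[k]:
X[0] = 3
X[1] = 6.0000+7.2426i
X[2] = -1
X[3] = 6.0000+1.2426i
X[4] = -1
X[5] = 6.0000-1.2426i
X[6] = -1
X[7] = 6.0000-7.2426i

X = [3, 6.0000+7.2426i, -1, 6.0000+1.2426i, -1, 6.0000-1.2426i, -1, 6.0000-7.2426i]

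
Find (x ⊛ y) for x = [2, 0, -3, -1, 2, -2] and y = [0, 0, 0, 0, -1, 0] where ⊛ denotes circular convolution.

(x ⊛ y)[n] = Σ(m=0 to 5) x[m] · y[(n-m) mod 6]

Computing each output sample:
(x ⊛ y)[0] = 3
(x ⊛ y)[1] = 1
(x ⊛ y)[2] = -2
(x ⊛ y)[3] = 2
(x ⊛ y)[4] = -2
(x ⊛ y)[5] = 0

x ⊛ y = [3, 1, -2, 2, -2, 0]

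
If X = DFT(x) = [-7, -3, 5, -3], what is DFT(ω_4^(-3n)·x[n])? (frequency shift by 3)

Modulation property: DFT(ω_4^(-3n)·x[n]) = X[(k-3) mod 4], so circularly shift X by 3 positions.

X[k-3] = [-3, 5, -3, -7]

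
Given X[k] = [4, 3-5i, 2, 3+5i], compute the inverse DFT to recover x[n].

x[n] = (1/4) Σ(k=0 to 3) X[k] · e^(2πikn/4)

Computing each x[n]:
x[0] = 3
x[1] = 3
x[2] = 0
x[3] = -2

x = [3, 3, 0, -2]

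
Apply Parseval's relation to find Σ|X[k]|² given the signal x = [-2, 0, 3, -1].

Parseval: Σ|x[n]|² = (1/N)Σ|X[k]|², so Σ|X[k]|² = N·Σ|x[n]|² = 4·14.0000

Σ|X[k]|² = N·Σ|x[n]|² = 4·14.0000 = 56.0000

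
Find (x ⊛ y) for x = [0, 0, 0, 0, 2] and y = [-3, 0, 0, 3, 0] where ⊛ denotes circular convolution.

(x ⊛ y)[n] = Σ(m=0 to 4) x[m] · y[(n-m) mod 5]

Computing each output sample:
(x ⊛ y)[0] = 0
(x ⊛ y)[1] = 0
(x ⊛ y)[2] = 6
(x ⊛ y)[3] = 0
(x ⊛ y)[4] = -6

x ⊛ y = [0, 0, 6, 0, -6]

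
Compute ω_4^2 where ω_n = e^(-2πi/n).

ω_4^2 = e^(-2πi·2/4)
= cos(-2π·2/4) + i·sin(-2π·2/4)
= cos(-4π/4) + i·sin(-4π/4)

ω_4^2 = cos(-4π/4) + i·sin(-4π/4) = -1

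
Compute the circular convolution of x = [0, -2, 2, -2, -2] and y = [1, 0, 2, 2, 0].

(x ⊛ y)[n] = Σ(m=0 to 4) x[m] · y[(n-m) mod 5]

Computing each output sample:
(x ⊛ y)[0] = 0
(x ⊛ y)[1] = -10
(x ⊛ y)[2] = -2
(x ⊛ y)[3] = -6
(x ⊛ y)[4] = -2

x ⊛ y = [0, -10, -2, -6, -2]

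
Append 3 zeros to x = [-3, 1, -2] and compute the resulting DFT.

Original 3-point DFT: [-4, -2.5000-2.5981i, -2.5000+2.5981i]
Zero-padded 6-point DFT provides frequency interpolation.

DFT_6([x, 0, ...]) = [-4, -1.5000+0.8660i, -2.5000-2.5981i, -6, -2.5000+2.5981i, -1.5000-0.8660i]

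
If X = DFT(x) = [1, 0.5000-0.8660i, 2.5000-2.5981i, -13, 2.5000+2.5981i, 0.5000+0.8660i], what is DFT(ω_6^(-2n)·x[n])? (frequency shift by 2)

Modulation property: DFT(ω_6^(-2n)·x[n]) = X[(k-2) mod 6], so circularly shift X by 2 positions.

X[k-2] = [2.5000+2.5981i, 0.5000+0.8660i, 1, 0.5000-0.8660i, 2.5000-2.5981i, -13]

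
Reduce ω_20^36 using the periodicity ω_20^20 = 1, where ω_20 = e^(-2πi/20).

Since ω_20^20 = 1, powers reduce modulo 20.
36 mod 20 = 16
So ω_20^36 = ω_20^16 = e^(-2πi·16/20)

ω_20^36 = ω_20^16 = 0.3090+0.9511i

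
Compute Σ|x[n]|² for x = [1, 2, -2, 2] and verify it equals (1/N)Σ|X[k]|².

Time domain:
Σ|x[n]|² = |1|² + |2|² + |-2|² + |2|² = 13.0000

Frequency domain:
(1/4)Σ|X[k]|² = (1/4)(|3|² + |3|² + |-5|² + |3|²) = (1/4)·52.0000 = 13.0000

Both sides agree, confirming Parseval's theorem.

Σ|x[n]|² = (1/N)Σ|X[k]|² = 13.0000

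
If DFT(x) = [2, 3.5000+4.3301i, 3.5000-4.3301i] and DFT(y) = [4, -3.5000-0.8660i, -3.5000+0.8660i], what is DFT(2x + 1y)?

By linearity: DFT(2x + 1y) = 2·DFT(x) + 1·DFT(y)
= 2·[2, 3.5000+4.3301i, 3.5000-4.3301i] + 1·[4, -3.5000-0.8660i, -3.5000+0.8660i]

Computing element-wise:
Z[0] = 2·(2) + 1·(4) = 8
Z[1] = 2·(3.5000+4.3301i) + 1·(-3.5000-0.8660i) = 3.5000+7.7942i
Z[2] = 2·(3.5000-4.3301i) + 1·(-3.5000+0.8660i) = 3.5000-7.7942i

DFT(2x + 1y) = 2·X + 1·Y = [8, 3.5000+7.7942i, 3.5000-7.7942i]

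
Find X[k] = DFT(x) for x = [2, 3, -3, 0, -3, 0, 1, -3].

X[k] = Σ(n=0 to 7) x[n] · ω_8^(nk)
where ω_8 = e^(-2πi/8)

Computing each X[k]:
X[0] = -3
X[1] = 5.0000-0.2426i
X[2] = 1-6i
X[3] = 5.0000-8.2426i
X[4] = -3
X[5] = 5.0000+8.2426i
X[6] = 1+6i
X[7] = 5.0000+0.2426i

X = [-3, 5.0000-0.2426i, 1-6i, 5.0000-8.2426i, -3, 5.0000+8.2426i, 1+6i, 5.0000+0.2426i]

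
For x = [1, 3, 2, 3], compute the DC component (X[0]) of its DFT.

X[0] = Σ(n=0 to 3) x[n] · ω_4^0 = Σ x[n]
= (1) + (3) + (2) + (3)

X[0] = 9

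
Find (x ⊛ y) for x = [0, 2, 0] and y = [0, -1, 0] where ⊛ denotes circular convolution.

(x ⊛ y)[n] = Σ(m=0 to 2) x[m] · y[(n-m) mod 3]

Computing each output sample:
(x ⊛ y)[0] = 0
(x ⊛ y)[1] = 0
(x ⊛ y)[2] = -2

x ⊛ y = [0, 0, -2]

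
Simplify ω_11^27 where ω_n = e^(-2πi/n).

Since ω_11^11 = 1, powers reduce modulo 11.
27 mod 11 = 5
So ω_11^27 = ω_11^5 = e^(-2πi·5/11)

ω_11^27 = ω_11^5 = -0.9595-0.2817i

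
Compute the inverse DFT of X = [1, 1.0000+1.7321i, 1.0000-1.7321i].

x[n] = (1/3) Σ(k=0 to 2) X[k] · e^(2πikn/3)

Computing each x[n]:
x[0] = 1
x[1] = -1
x[2] = 1

x = [1, -1, 1]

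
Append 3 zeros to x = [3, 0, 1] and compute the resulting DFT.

Original 3-point DFT: [4, 2.5000+0.8660i, 2.5000-0.8660i]
Zero-padded 6-point DFT provides frequency interpolation.

DFT_6([x, 0, ...]) = [4, 2.5000-0.8660i, 2.5000+0.8660i, 4, 2.5000-0.8660i, 2.5000+0.8660i]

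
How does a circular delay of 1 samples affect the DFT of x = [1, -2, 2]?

Time shift by 1: X_shifted[k] = ω_3^(1k) · X[k]
Shifted x = [2, 1, -2]

DFT(x[n-1]) = [1, 2.5000-2.5981i, 2.5000+2.5981i]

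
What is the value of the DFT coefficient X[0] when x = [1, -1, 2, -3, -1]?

X[0] = Σ(n=0 to 4) x[n] · ω_5^0 = Σ x[n]
= (1) + (-1) + (2) + (-3) + (-1)

X[0] = -2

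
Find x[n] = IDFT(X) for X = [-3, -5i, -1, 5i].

x[n] = (1/4) Σ(k=0 to 3) X[k] · e^(2πikn/4)

Computing each x[n]:
x[0] = -1
x[1] = 2
x[2] = -1
x[3] = -3

x = [-1, 2, -1, -3]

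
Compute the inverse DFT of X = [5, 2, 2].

x[n] = (1/3) Σ(k=0 to 2) X[k] · e^(2πikn/3)

Computing each x[n]:
x[0] = 3
x[1] = 1
x[2] = 1

x = [3, 1, 1]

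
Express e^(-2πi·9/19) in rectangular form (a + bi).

ω_19^9 = e^(-2πi·9/19)
= cos(-2π·9/19) + i·sin(-2π·9/19)
= cos(-18π/19) + i·sin(-18π/19)

ω_19^9 = cos(-18π/19) + i·sin(-18π/19) = -0.9864-0.1646i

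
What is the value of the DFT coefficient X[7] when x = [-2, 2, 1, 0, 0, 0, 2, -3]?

X[7] = Σ(n=0 to 7) x[n] · ω_8^(7n) where ω_8 = e^(-2πi/8)
= (-2)·ω_8^0 + (2)·ω_8^7 + (1)·ω_8^14 + (0)·ω_8^21 + (0)·ω_8^28 + (0)·ω_8^35 + (2)·ω_8^42 + (-3)·ω_8^49

X[7] = -2.7071+2.5355i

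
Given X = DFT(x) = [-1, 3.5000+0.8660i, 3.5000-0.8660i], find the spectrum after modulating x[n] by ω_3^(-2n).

Modulation property: DFT(ω_3^(-2n)·x[n]) = X[(k-2) mod 3], so circularly shift X by 2 positions.

X[k-2] = [3.5000+0.8660i, 3.5000-0.8660i, -1]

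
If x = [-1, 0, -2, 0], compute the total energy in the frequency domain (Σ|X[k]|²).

Parseval: Σ|x[n]|² = (1/N)Σ|X[k]|², so Σ|X[k]|² = N·Σ|x[n]|² = 4·5.0000

Σ|X[k]|² = N·Σ|x[n]|² = 4·5.0000 = 20.0000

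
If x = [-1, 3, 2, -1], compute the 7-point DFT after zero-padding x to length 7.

Original 4-point DFT: [3, -3-4i, -1, -3+4i]
Zero-padded 7-point DFT provides frequency interpolation.

DFT_7([x, 0, ...]) = [3, 1.3264-3.8615i, -4.0930-2.8388i, -2.2334+1.2369i, -2.2334-1.2369i, -4.0930+2.8388i, 1.3264+3.8615i]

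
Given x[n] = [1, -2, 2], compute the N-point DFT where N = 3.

X[k] = Σ(n=0 to 2) x[n] · ω_3^(nk)
where ω_3 = e^(-2πi/3)

Computing each X[k]:
X[0] = 1
X[1] = 1.0000+3.4641i
X[2] = 1.0000-3.4641i

X = [1, 1.0000+3.4641i, 1.0000-3.4641i]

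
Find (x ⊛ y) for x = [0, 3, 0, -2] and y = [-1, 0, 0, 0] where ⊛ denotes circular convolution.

(x ⊛ y)[n] = Σ(m=0 to 3) x[m] · y[(n-m) mod 4]

Computing each output sample:
(x ⊛ y)[0] = 0
(x ⊛ y)[1] = -3
(x ⊛ y)[2] = 0
(x ⊛ y)[3] = 2

x ⊛ y = [0, -3, 0, 2]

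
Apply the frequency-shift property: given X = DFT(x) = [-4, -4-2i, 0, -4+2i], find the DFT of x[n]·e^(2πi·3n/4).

Modulation property: DFT(ω_4^(-3n)·x[n]) = X[(k-3) mod 4], so circularly shift X by 3 positions.

X[k-3] = [-4-2i, 0, -4+2i, -4]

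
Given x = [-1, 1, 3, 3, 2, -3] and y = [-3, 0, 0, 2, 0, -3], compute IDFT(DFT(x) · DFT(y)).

(x ⊛ y)[n] = Σ(m=0 to 5) x[m] · y[(n-m) mod 6]

Computing each output sample:
(x ⊛ y)[0] = 6
(x ⊛ y)[1] = -8
(x ⊛ y)[2] = -24
(x ⊛ y)[3] = -17
(x ⊛ y)[4] = 5
(x ⊛ y)[5] = 18

x ⊛ y = [6, -8, -24, -17, 5, 18]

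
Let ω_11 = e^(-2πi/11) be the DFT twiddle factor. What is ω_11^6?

ω_11^6 = e^(-2πi·6/11)
= cos(-2π·6/11) + i·sin(-2π·6/11)
= cos(-12π/11) + i·sin(-12π/11)

ω_11^6 = cos(-12π/11) + i·sin(-12π/11) = -0.9595+0.2817i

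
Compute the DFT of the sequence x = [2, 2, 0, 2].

X[k] = Σ(n=0 to 3) x[n] · ω_4^(nk)
where ω_4 = e^(-2πi/4)

Computing each X[k]:
X[0] = 6
X[1] = 2
X[2] = -2
X[3] = 2

X = [6, 2, -2, 2]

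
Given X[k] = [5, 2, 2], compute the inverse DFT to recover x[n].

x[n] = (1/3) Σ(k=0 to 2) X[k] · e^(2πikn/3)

Computing each x[n]:
x[0] = 3
x[1] = 1
x[2] = 1

x = [3, 1, 1]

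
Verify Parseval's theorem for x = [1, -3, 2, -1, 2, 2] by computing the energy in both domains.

Time domain:
Σ|x[n]|² = |1|² + |-3|² + |2|² + |-1|² + |2|² + |2|² = 23.0000

Frequency domain:
(1/6)Σ|X[k]|² = (1/6)(|3|² + |-0.5000+4.3301i|² + |-1.5000+4.3301i|² + |7|² + |-1.5000-4.3301i|² + |-0.5000-4.3301i|²) = (1/6)·138.0000 = 23.0000

Both sides agree, confirming Parseval's theorem.

Σ|x[n]|² = (1/N)Σ|X[k]|² = 23.0000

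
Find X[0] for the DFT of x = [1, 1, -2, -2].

X[0] = Σ(n=0 to 3) x[n] · ω_4^0 = Σ x[n]
= (1) + (1) + (-2) + (-2)

X[0] = -2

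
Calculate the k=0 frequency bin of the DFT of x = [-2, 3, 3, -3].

X[0] = Σ(n=0 to 3) x[n] · ω_4^0 = Σ x[n]
= (-2) + (3) + (3) + (-3)

X[0] = 1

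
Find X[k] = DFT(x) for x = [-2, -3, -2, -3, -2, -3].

X[k] = Σ(n=0 to 5) x[n] · ω_6^(nk)
where ω_6 = e^(-2πi/6)

Computing each X[k]:
X[0] = -15
X[1] = 0
X[2] = 0
X[3] = 3
X[4] = 0
X[5] = 0

X = [-15, 0, 0, 3, 0, 0]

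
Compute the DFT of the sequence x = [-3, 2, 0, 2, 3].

X[k] = Σ(n=0 to 4) x[n] · ω_5^(nk)
where ω_5 = e^(-2πi/5)

Computing each X[k]:
X[0] = 4
X[1] = -3.0729+2.1266i
X[2] = -6.4271-1.3143i
X[3] = -6.4271+1.3143i
X[4] = -3.0729-2.1266i

X = [4, -3.0729+2.1266i, -6.4271-1.3143i, -6.4271+1.3143i, -3.0729-2.1266i]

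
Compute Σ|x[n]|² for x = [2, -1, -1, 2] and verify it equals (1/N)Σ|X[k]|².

Time domain:
Σ|x[n]|² = |2|² + |-1|² + |-1|² + |2|² = 10.0000

Frequency domain:
(1/4)Σ|X[k]|² = (1/4)(|2|² + |3+3i|² + |0|² + |3-3i|²) = (1/4)·40.0000 = 10.0000

Both sides agree, confirming Parseval's theorem.

Σ|x[n]|² = (1/N)Σ|X[k]|² = 10.0000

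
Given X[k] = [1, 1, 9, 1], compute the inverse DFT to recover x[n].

x[n] = (1/4) Σ(k=0 to 3) X[k] · e^(2πikn/4)

Computing each x[n]:
x[0] = 3
x[1] = -2
x[2] = 2
x[3] = -2

x = [3, -2, 2, -2]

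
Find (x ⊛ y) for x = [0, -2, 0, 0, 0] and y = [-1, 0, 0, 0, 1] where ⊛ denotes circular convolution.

(x ⊛ y)[n] = Σ(m=0 to 4) x[m] · y[(n-m) mod 5]

Computing each output sample:
(x ⊛ y)[0] = -2
(x ⊛ y)[1] = 2
(x ⊛ y)[2] = 0
(x ⊛ y)[3] = 0
(x ⊛ y)[4] = 0

x ⊛ y = [-2, 2, 0, 0, 0]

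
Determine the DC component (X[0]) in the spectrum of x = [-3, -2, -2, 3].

X[0] = Σ(n=0 to 3) x[n] · ω_4^0 = Σ x[n]
= (-3) + (-2) + (-2) + (3)

X[0] = -4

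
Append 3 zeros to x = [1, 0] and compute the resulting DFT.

Original 2-point DFT: [1, 1]
Zero-padded 5-point DFT provides frequency interpolation.

DFT_5([x, 0, ...]) = [1, 1, 1, 1, 1]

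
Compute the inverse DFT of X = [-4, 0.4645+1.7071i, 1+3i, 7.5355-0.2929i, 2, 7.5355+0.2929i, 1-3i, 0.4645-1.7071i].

x[n] = (1/8) Σ(k=0 to 7) X[k] · e^(2πikn/8)

Computing each x[n]:
x[0] = 2
x[1] = -3
x[2] = -1
x[3] = 1
x[4] = -2
x[5] = 0
x[6] = 0
x[7] = -1

x = [2, -3, -1, 1, -2, 0, 0, -1]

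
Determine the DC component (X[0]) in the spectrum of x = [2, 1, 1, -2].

X[0] = Σ(n=0 to 3) x[n] · ω_4^0 = Σ x[n]
= (2) + (1) + (1) + (-2)

X[0] = 2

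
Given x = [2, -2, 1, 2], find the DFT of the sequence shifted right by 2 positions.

Time shift by 2: X_shifted[k] = ω_4^(2k) · X[k]
Shifted x = [1, 2, 2, -2]

DFT(x[n-2]) = [3, -1-4i, 3, -1+4i]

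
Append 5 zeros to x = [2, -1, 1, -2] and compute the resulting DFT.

Original 4-point DFT: [0, 1-1i, 6, 1+1i]
Zero-padded 9-point DFT provides frequency interpolation.

DFT_9([x, 0, ...]) = [0, 2.4076+1.3900i, 1.8867-1.0893i, 1.7321i, 4.7057+2.7169i, 4.7057-2.7169i, -1.7321i, 1.8867+1.0893i, 2.4076-1.3900i]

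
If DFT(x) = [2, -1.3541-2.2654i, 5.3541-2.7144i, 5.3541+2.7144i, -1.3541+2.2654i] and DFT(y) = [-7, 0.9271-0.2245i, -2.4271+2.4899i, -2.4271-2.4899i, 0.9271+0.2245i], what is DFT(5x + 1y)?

By linearity: DFT(5x + 1y) = 5·DFT(x) + 1·DFT(y)
= 5·[2, -1.3541-2.2654i, 5.3541-2.7144i, 5.3541+2.7144i, -1.3541+2.2654i] + 1·[-7, 0.9271-0.2245i, -2.4271+2.4899i, -2.4271-2.4899i, 0.9271+0.2245i]

Computing element-wise:
Z[0] = 5·(2) + 1·(-7) = 3
Z[1] = 5·(-1.3541-2.2654i) + 1·(0.9271-0.2245i) = -5.8434-11.5515i
Z[2] = 5·(5.3541-2.7144i) + 1·(-2.4271+2.4899i) = 24.3434-11.0821i
Z[3] = 5·(5.3541+2.7144i) + 1·(-2.4271-2.4899i) = 24.3434+11.0821i
Z[4] = 5·(-1.3541+2.2654i) + 1·(0.9271+0.2245i) = -5.8434+11.5515i

DFT(5x + 1y) = 5·X + 1·Y = [3, -5.8434-11.5515i, 24.3434-11.0821i, 24.3434+11.0821i, -5.8434+11.5515i]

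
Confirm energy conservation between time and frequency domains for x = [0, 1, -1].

Time domain:
Σ|x[n]|² = |0|² + |1|² + |-1|² = 2.0000

Frequency domain:
(1/3)Σ|X[k]|² = (1/3)(|0|² + |-1.7321i|² + |1.7321i|²) = (1/3)·6.0000 = 2.0000

Both sides agree, confirming Parseval's theorem.

Σ|x[n]|² = (1/N)Σ|X[k]|² = 2.0000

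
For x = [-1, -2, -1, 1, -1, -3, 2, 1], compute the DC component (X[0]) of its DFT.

X[0] = Σ(n=0 to 7) x[n] · ω_8^0 = Σ x[n]
= (-1) + (-2) + (-1) + (1) + (-1) + (-3) + (2) + (1)

X[0] = -4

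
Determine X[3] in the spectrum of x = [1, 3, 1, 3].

X[3] = Σ(n=0 to 3) x[n] · ω_4^(3n) where ω_4 = e^(-2πi/4)
= (1)·ω_4^0 + (3)·ω_4^3 + (1)·ω_4^6 + (3)·ω_4^9

X[3] = 0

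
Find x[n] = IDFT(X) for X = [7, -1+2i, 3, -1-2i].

x[n] = (1/4) Σ(k=0 to 3) X[k] · e^(2πikn/4)

Computing each x[n]:
x[0] = 2
x[1] = 0
x[2] = 3
x[3] = 2

x = [2, 0, 3, 2]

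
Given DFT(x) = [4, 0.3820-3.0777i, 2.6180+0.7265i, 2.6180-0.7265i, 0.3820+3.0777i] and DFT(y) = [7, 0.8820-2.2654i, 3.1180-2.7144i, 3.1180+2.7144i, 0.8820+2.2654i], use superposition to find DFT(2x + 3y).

By linearity: DFT(2x + 3y) = 2·DFT(x) + 3·DFT(y)
= 2·[4, 0.3820-3.0777i, 2.6180+0.7265i, 2.6180-0.7265i, 0.3820+3.0777i] + 3·[7, 0.8820-2.2654i, 3.1180-2.7144i, 3.1180+2.7144i, 0.8820+2.2654i]

Computing element-wise:
Z[0] = 2·(4) + 3·(7) = 29
Z[1] = 2·(0.3820-3.0777i) + 3·(0.8820-2.2654i) = 3.4100-12.9516i
Z[2] = 2·(2.6180+0.7265i) + 3·(3.1180-2.7144i) = 14.5900-6.6902i
Z[3] = 2·(2.6180-0.7265i) + 3·(3.1180+2.7144i) = 14.5900+6.6902i
Z[4] = 2·(0.3820+3.0777i) + 3·(0.8820+2.2654i) = 3.4100+12.9516i

DFT(2x + 3y) = 2·X + 3·Y = [29, 3.4100-12.9516i, 14.5900-6.6902i, 14.5900+6.6902i, 3.4100+12.9516i]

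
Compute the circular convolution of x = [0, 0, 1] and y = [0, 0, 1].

(x ⊛ y)[n] = Σ(m=0 to 2) x[m] · y[(n-m) mod 3]

Computing each output sample:
(x ⊛ y)[0] = 0
(x ⊛ y)[1] = 1
(x ⊛ y)[2] = 0

x ⊛ y = [0, 1, 0]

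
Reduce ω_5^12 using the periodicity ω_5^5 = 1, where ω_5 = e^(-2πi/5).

Since ω_5^5 = 1, powers reduce modulo 5.
12 mod 5 = 2
So ω_5^12 = ω_5^2 = e^(-2πi·2/5)

ω_5^12 = ω_5^2 = -0.8090-0.5878i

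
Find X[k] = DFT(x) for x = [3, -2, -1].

X[k] = Σ(n=0 to 2) x[n] · ω_3^(nk)
where ω_3 = e^(-2πi/3)

Computing each X[k]:
X[0] = 0
X[1] = 4.5000+0.8660i
X[2] = 4.5000-0.8660i

X = [0, 4.5000+0.8660i, 4.5000-0.8660i]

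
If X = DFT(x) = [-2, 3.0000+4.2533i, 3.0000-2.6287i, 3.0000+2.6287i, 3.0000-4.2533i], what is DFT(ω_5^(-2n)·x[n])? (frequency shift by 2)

Modulation property: DFT(ω_5^(-2n)·x[n]) = X[(k-2) mod 5], so circularly shift X by 2 positions.

X[k-2] = [3.0000+2.6287i, 3.0000-4.2533i, -2, 3.0000+4.2533i, 3.0000-2.6287i]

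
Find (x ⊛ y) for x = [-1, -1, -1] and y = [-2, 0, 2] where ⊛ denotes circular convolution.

(x ⊛ y)[n] = Σ(m=0 to 2) x[m] · y[(n-m) mod 3]

Computing each output sample:
(x ⊛ y)[0] = 0
(x ⊛ y)[1] = 0
(x ⊛ y)[2] = 0

x ⊛ y = [0, 0, 0]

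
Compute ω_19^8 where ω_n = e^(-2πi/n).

ω_19^8 = e^(-2πi·8/19)
= cos(-2π·8/19) + i·sin(-2π·8/19)
= cos(-16π/19) + i·sin(-16π/19)

ω_19^8 = cos(-16π/19) + i·sin(-16π/19) = -0.8795-0.4759i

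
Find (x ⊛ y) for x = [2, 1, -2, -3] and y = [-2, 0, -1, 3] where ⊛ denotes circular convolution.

(x ⊛ y)[n] = Σ(m=0 to 3) x[m] · y[(n-m) mod 4]

Computing each output sample:
(x ⊛ y)[0] = 1
(x ⊛ y)[1] = -5
(x ⊛ y)[2] = -7
(x ⊛ y)[3] = 11

x ⊛ y = [1, -5, -7, 11]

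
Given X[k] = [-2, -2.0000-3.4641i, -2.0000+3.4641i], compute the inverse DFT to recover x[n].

x[n] = (1/3) Σ(k=0 to 2) X[k] · e^(2πikn/3)

Computing each x[n]:
x[0] = -2
x[1] = 2
x[2] = -2

x = [-2, 2, -2]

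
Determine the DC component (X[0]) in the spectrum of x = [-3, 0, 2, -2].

X[0] = Σ(n=0 to 3) x[n] · ω_4^0 = Σ x[n]
= (-3) + (0) + (2) + (-2)

X[0] = -3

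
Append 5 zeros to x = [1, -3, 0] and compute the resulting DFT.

Original 3-point DFT: [-2, 2.5000+2.5981i, 2.5000-2.5981i]
Zero-padded 8-point DFT provides frequency interpolation.

DFT_8([x, 0, ...]) = [-2, -1.1213+2.1213i, 1+3i, 3.1213+2.1213i, 4, 3.1213-2.1213i, 1-3i, -1.1213-2.1213i]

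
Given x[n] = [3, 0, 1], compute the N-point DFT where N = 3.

X[k] = Σ(n=0 to 2) x[n] · ω_3^(nk)
where ω_3 = e^(-2πi/3)

Computing each X[k]:
X[0] = 4
X[1] = 2.5000+0.8660i
X[2] = 2.5000-0.8660i

X = [4, 2.5000+0.8660i, 2.5000-0.8660i]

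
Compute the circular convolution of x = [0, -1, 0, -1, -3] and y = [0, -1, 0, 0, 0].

(x ⊛ y)[n] = Σ(m=0 to 4) x[m] · y[(n-m) mod 5]

Computing each output sample:
(x ⊛ y)[0] = 3
(x ⊛ y)[1] = 0
(x ⊛ y)[2] = 1
(x ⊛ y)[3] = 0
(x ⊛ y)[4] = 1

x ⊛ y = [3, 0, 1, 0, 1]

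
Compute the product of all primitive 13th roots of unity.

The primitive 13th roots of unity are ω_13^k for k coprime to 13: k ∈ {1, 2, 3, 4, 5, 6, 7, 8, 9, 10, 11, 12}
Their product equals the constant term of the cyclotomic polynomial Φ_13(x) up to sign.
For n ≥ 3, the product of all primitive nth roots of unity is 1. (For n=1 it is 1; for n=2 it is -1.)

1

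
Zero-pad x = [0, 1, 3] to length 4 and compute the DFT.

Original 3-point DFT: [4, -2.0000+1.7321i, -2.0000-1.7321i]
Zero-padded 4-point DFT provides frequency interpolation.

DFT_4([x, 0, ...]) = [4, -3-1i, 2, -3+1i]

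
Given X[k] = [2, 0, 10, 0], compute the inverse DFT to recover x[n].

x[n] = (1/4) Σ(k=0 to 3) X[k] · e^(2πikn/4)

Computing each x[n]:
x[0] = 3
x[1] = -2
x[2] = 3
x[3] = -2

x = [3, -2, 3, -2]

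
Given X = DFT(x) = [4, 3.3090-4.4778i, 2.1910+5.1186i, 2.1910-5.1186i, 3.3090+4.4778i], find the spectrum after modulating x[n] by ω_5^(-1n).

Modulation property: DFT(ω_5^(-1n)·x[n]) = X[(k-1) mod 5], so circularly shift X by 1 positions.

X[k-1] = [3.3090+4.4778i, 4, 3.3090-4.4778i, 2.1910+5.1186i, 2.1910-5.1186i]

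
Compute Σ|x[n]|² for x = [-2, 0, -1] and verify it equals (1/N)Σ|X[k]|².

Time domain:
Σ|x[n]|² = |-2|² + |0|² + |-1|² = 5.0000

Frequency domain:
(1/3)Σ|X[k]|² = (1/3)(|-3|² + |-1.5000-0.8660i|² + |-1.5000+0.8660i|²) = (1/3)·15.0000 = 5.0000

Both sides agree, confirming Parseval's theorem.

Σ|x[n]|² = (1/N)Σ|X[k]|² = 5.0000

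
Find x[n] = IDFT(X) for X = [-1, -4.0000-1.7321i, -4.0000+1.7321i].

x[n] = (1/3) Σ(k=0 to 2) X[k] · e^(2πikn/3)

Computing each x[n]:
x[0] = -3
x[1] = 2
x[2] = 0

x = [-3, 2, 0]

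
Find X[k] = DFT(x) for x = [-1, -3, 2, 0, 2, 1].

X[k] = Σ(n=0 to 5) x[n] · ω_6^(nk)
where ω_6 = e^(-2πi/6)

Computing each X[k]:
X[0] = 1
X[1] = -4.0000+3.4641i
X[2] = -2.0000+3.4641i
X[3] = 5
X[4] = -2.0000-3.4641i
X[5] = -4.0000-3.4641i

X = [1, -4.0000+3.4641i, -2.0000+3.4641i, 5, -2.0000-3.4641i, -4.0000-3.4641i]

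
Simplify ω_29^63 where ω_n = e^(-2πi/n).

Since ω_29^29 = 1, powers reduce modulo 29.
63 mod 29 = 5
So ω_29^63 = ω_29^5 = e^(-2πi·5/29)

ω_29^63 = ω_29^5 = 0.4684-0.8835i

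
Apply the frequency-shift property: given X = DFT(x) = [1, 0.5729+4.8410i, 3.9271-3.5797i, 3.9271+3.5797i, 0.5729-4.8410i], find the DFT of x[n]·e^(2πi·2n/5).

Modulation property: DFT(ω_5^(-2n)·x[n]) = X[(k-2) mod 5], so circularly shift X by 2 positions.

X[k-2] = [3.9271+3.5797i, 0.5729-4.8410i, 1, 0.5729+4.8410i, 3.9271-3.5797i]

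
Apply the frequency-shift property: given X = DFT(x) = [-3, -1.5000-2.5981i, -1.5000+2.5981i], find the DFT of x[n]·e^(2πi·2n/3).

Modulation property: DFT(ω_3^(-2n)·x[n]) = X[(k-2) mod 3], so circularly shift X by 2 positions.

X[k-2] = [-1.5000-2.5981i, -1.5000+2.5981i, -3]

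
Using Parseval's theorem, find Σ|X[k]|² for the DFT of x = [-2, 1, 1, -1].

Parseval: Σ|x[n]|² = (1/N)Σ|X[k]|², so Σ|X[k]|² = N·Σ|x[n]|² = 4·7.0000

Σ|X[k]|² = N·Σ|x[n]|² = 4·7.0000 = 28.0000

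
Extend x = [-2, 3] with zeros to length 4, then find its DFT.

Original 2-point DFT: [1, -5]
Zero-padded 4-point DFT provides frequency interpolation.

DFT_4([x, 0, ...]) = [1, -2-3i, -5, -2+3i]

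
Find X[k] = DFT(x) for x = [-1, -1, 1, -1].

X[k] = Σ(n=0 to 3) x[n] · ω_4^(nk)
where ω_4 = e^(-2πi/4)

Computing each X[k]:
X[0] = -2
X[1] = -2
X[2] = 2
X[3] = -2

X = [-2, -2, 2, -2]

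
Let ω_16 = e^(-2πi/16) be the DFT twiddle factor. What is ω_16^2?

ω_16^2 = e^(-2πi·2/16)
= cos(-2π·2/16) + i·sin(-2π·2/16)
= cos(-4π/16) + i·sin(-4π/16)

ω_16^2 = cos(-4π/16) + i·sin(-4π/16) = 0.7071-0.7071i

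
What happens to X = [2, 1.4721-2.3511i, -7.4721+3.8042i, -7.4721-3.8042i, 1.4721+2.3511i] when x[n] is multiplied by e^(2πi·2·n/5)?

Modulation property: DFT(ω_5^(-2n)·x[n]) = X[(k-2) mod 5], so circularly shift X by 2 positions.

X[k-2] = [-7.4721-3.8042i, 1.4721+2.3511i, 2, 1.4721-2.3511i, -7.4721+3.8042i]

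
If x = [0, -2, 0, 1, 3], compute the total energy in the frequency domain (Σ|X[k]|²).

Parseval: Σ|x[n]|² = (1/N)Σ|X[k]|², so Σ|X[k]|² = N·Σ|x[n]|² = 5·14.0000

Σ|X[k]|² = N·Σ|x[n]|² = 5·14.0000 = 70.0000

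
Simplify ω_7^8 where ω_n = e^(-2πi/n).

Since ω_7^7 = 1, powers reduce modulo 7.
8 mod 7 = 1
So ω_7^8 = ω_7^1 = e^(-2πi·1/7)

ω_7^8 = ω_7^1 = 0.6235-0.7818i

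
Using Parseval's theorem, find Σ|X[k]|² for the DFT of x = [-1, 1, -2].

Parseval: Σ|x[n]|² = (1/N)Σ|X[k]|², so Σ|X[k]|² = N·Σ|x[n]|² = 3·6.0000

Σ|X[k]|² = N·Σ|x[n]|² = 3·6.0000 = 18.0000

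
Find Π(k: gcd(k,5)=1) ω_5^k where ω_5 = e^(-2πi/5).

The primitive 5th roots of unity are ω_5^k for k coprime to 5: k ∈ {1, 2, 3, 4}
Their product equals the constant term of the cyclotomic polynomial Φ_5(x) up to sign.
For n ≥ 3, the product of all primitive nth roots of unity is 1. (For n=1 it is 1; for n=2 it is -1.)

1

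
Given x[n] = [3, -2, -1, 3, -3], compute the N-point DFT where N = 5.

X[k] = Σ(n=0 to 4) x[n] · ω_5^(nk)
where ω_5 = e^(-2πi/5)

Computing each X[k]:
X[0] = 0
X[1] = -0.1631+1.4001i
X[2] = 7.6631-4.3920i
X[3] = 7.6631+4.3920i
X[4] = -0.1631-1.4001i

X = [0, -0.1631+1.4001i, 7.6631-4.3920i, 7.6631+4.3920i, -0.1631-1.4001i]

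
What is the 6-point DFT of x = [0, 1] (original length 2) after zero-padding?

Original 2-point DFT: [1, -1]
Zero-padded 6-point DFT provides frequency interpolation.

DFT_6([x, 0, ...]) = [1, 0.5000-0.8660i, -0.5000-0.8660i, -1, -0.5000+0.8660i, 0.5000+0.8660i]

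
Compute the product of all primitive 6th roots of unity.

The primitive 6th roots of unity are ω_6^k for k coprime to 6: k ∈ {1, 5}
Their product equals the constant term of the cyclotomic polynomial Φ_6(x) up to sign.
For n ≥ 3, the product of all primitive nth roots of unity is 1. (For n=1 it is 1; for n=2 it is -1.)

1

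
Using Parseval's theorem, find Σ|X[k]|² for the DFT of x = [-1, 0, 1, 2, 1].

Parseval: Σ|x[n]|² = (1/N)Σ|X[k]|², so Σ|X[k]|² = N·Σ|x[n]|² = 5·7.0000

Σ|X[k]|² = N·Σ|x[n]|² = 5·7.0000 = 35.0000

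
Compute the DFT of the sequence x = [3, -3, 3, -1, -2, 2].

X[k] = Σ(n=0 to 5) x[n] · ω_6^(nk)
where ω_6 = e^(-2πi/6)

Computing each X[k]:
X[0] = 2
X[1] = 3
X[2] = 2.0000+8.6603i
X[3] = 6
X[4] = 2.0000-8.6603i
X[5] = 3

X = [2, 3, 2.0000+8.6603i, 6, 2.0000-8.6603i, 3]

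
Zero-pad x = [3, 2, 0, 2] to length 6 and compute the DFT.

Original 4-point DFT: [7, 3, -1, 3]
Zero-padded 6-point DFT provides frequency interpolation.

DFT_6([x, 0, ...]) = [7, 2.0000-1.7321i, 4.0000-1.7321i, -1, 4.0000+1.7321i, 2.0000+1.7321i]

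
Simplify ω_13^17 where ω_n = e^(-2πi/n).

Since ω_13^13 = 1, powers reduce modulo 13.
17 mod 13 = 4
So ω_13^17 = ω_13^4 = e^(-2πi·4/13)

ω_13^17 = ω_13^4 = -0.3546-0.9350i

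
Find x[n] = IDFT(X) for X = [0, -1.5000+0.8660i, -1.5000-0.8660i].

x[n] = (1/3) Σ(k=0 to 2) X[k] · e^(2πikn/3)

Computing each x[n]:
x[0] = -1
x[1] = 0
x[2] = 1

x = [-1, 0, 1]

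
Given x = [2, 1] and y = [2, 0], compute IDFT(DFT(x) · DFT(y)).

(x ⊛ y)[n] = Σ(m=0 to 1) x[m] · y[(n-m) mod 2]

Computing each output sample:
(x ⊛ y)[0] = 4
(x ⊛ y)[1] = 2

x ⊛ y = [4, 2]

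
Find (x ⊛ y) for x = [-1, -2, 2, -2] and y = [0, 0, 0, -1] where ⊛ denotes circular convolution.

(x ⊛ y)[n] = Σ(m=0 to 3) x[m] · y[(n-m) mod 4]

Computing each output sample:
(x ⊛ y)[0] = 2
(x ⊛ y)[1] = -2
(x ⊛ y)[2] = 2
(x ⊛ y)[3] = 1

x ⊛ y = [2, -2, 2, 1]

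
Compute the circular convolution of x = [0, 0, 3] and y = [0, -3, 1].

(x ⊛ y)[n] = Σ(m=0 to 2) x[m] · y[(n-m) mod 3]

Computing each output sample:
(x ⊛ y)[0] = -9
(x ⊛ y)[1] = 3
(x ⊛ y)[2] = 0

x ⊛ y = [-9, 3, 0]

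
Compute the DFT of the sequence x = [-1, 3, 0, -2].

X[k] = Σ(n=0 to 3) x[n] · ω_4^(nk)
where ω_4 = e^(-2πi/4)

Computing each X[k]:
X[0] = 0
X[1] = -1-5i
X[2] = -2
X[3] = -1+5i

X = [0, -1-5i, -2, -1+5i]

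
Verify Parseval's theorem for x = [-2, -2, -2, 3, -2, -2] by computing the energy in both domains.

Time domain:
Σ|x[n]|² = |-2|² + |-2|² + |-2|² + |3|² + |-2|² + |-2|² = 29.0000

Frequency domain:
(1/6)Σ|X[k]|² = (1/6)(|-7|² + |-5|² + |5|² + |-5|² + |5|² + |-5|²) = (1/6)·174.0000 = 29.0000

Both sides agree, confirming Parseval's theorem.

Σ|x[n]|² = (1/N)Σ|X[k]|² = 29.0000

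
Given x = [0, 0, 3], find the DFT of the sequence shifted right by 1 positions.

Time shift by 1: X_shifted[k] = ω_3^(1k) · X[k]
Shifted x = [3, 0, 0]

DFT(x[n-1]) = [3, 3, 3]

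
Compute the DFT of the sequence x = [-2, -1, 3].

X[k] = Σ(n=0 to 2) x[n] · ω_3^(nk)
where ω_3 = e^(-2πi/3)

Computing each X[k]:
X[0] = 0
X[1] = -3.0000+3.4641i
X[2] = -3.0000-3.4641i

X = [0, -3.0000+3.4641i, -3.0000-3.4641i]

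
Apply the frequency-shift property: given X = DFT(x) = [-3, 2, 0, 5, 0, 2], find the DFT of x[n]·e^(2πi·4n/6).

Modulation property: DFT(ω_6^(-4n)·x[n]) = X[(k-4) mod 6], so circularly shift X by 4 positions.

X[k-4] = [0, 5, 0, 2, -3, 2]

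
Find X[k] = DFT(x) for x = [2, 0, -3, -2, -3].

X[k] = Σ(n=0 to 4) x[n] · ω_5^(nk)
where ω_5 = e^(-2πi/5)

Computing each X[k]:
X[0] = -6
X[1] = 5.1180-2.2654i
X[2] = 2.8820-2.7144i
X[3] = 2.8820+2.7144i
X[4] = 5.1180+2.2654i

X = [-6, 5.1180-2.2654i, 2.8820-2.7144i, 2.8820+2.7144i, 5.1180+2.2654i]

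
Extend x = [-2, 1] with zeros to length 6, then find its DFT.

Original 2-point DFT: [-1, -3]
Zero-padded 6-point DFT provides frequency interpolation.

DFT_6([x, 0, ...]) = [-1, -1.5000-0.8660i, -2.5000-0.8660i, -3, -2.5000+0.8660i, -1.5000+0.8660i]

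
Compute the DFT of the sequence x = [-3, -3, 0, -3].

X[k] = Σ(n=0 to 3) x[n] · ω_4^(nk)
where ω_4 = e^(-2πi/4)

Computing each X[k]:
X[0] = -9
X[1] = -3
X[2] = 3
X[3] = -3

X = [-9, -3, 3, -3]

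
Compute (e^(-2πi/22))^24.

Since ω_22^22 = 1, powers reduce modulo 22.
24 mod 22 = 2
So ω_22^24 = ω_22^2 = e^(-2πi·2/22)

ω_22^24 = ω_22^2 = 0.8413-0.5406i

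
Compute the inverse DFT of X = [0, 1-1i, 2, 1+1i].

x[n] = (1/4) Σ(k=0 to 3) X[k] · e^(2πikn/4)

Computing each x[n]:
x[0] = 1
x[1] = 0
x[2] = 0
x[3] = -1

x = [1, 0, 0, -1]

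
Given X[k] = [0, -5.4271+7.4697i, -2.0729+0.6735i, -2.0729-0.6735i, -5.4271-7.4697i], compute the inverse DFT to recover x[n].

x[n] = (1/5) Σ(k=0 to 4) X[k] · e^(2πikn/5)

Computing each x[n]:
x[0] = -3
x[1] = -3
x[2] = 0
x[3] = 3
x[4] = 3

x = [-3, -3, 0, 3, 3]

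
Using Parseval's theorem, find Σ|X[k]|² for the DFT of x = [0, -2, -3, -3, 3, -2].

Parseval: Σ|x[n]|² = (1/N)Σ|X[k]|², so Σ|X[k]|² = N·Σ|x[n]|² = 6·35.0000

Σ|X[k]|² = N·Σ|x[n]|² = 6·35.0000 = 210.0000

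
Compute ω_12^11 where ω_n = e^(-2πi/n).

ω_12^11 = e^(-2πi·11/12)
= cos(-2π·11/12) + i·sin(-2π·11/12)
= cos(-22π/12) + i·sin(-22π/12)

ω_12^11 = cos(-22π/12) + i·sin(-22π/12) = 0.8660+0.5000i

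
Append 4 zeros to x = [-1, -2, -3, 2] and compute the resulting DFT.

Original 4-point DFT: [-4, 2+4i, -4, 2-4i]
Zero-padded 8-point DFT provides frequency interpolation.

DFT_8([x, 0, ...]) = [-4, -3.8284+3.0000i, 2+4i, 1.8284-3.0000i, -4, 1.8284+3.0000i, 2-4i, -3.8284-3.0000i]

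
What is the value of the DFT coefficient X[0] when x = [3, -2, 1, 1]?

X[0] = Σ(n=0 to 3) x[n] · ω_4^0 = Σ x[n]
= (3) + (-2) + (1) + (1)

X[0] = 3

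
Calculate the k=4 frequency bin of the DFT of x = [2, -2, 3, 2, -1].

X[4] = Σ(n=0 to 4) x[n] · ω_5^(4n) where ω_5 = e^(-2πi/5)
= (2)·ω_5^0 + (-2)·ω_5^4 + (3)·ω_5^8 + (2)·ω_5^12 + (-1)·ω_5^16

X[4] = -2.9721-0.3633i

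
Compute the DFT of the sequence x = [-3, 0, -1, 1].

X[k] = Σ(n=0 to 3) x[n] · ω_4^(nk)
where ω_4 = e^(-2πi/4)

Computing each X[k]:
X[0] = -3
X[1] = -2+1i
X[2] = -5
X[3] = -2-1i

X = [-3, -2+1i, -5, -2-1i]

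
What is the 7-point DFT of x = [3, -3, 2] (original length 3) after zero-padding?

Original 3-point DFT: [2, 3.5000+4.3301i, 3.5000-4.3301i]
Zero-padded 7-point DFT provides frequency interpolation.

DFT_7([x, 0, ...]) = [2, 0.6845+0.3956i, 1.8656+3.7926i, 6.9499+2.8653i, 6.9499-2.8653i, 1.8656-3.7926i, 0.6845-0.3956i]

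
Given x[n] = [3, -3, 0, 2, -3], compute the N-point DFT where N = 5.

X[k] = Σ(n=0 to 4) x[n] · ω_5^(nk)
where ω_5 = e^(-2πi/5)

Computing each X[k]:
X[0] = -1
X[1] = -0.4721+1.1756i
X[2] = 8.4721-1.9021i
X[3] = 8.4721+1.9021i
X[4] = -0.4721-1.1756i

X = [-1, -0.4721+1.1756i, 8.4721-1.9021i, 8.4721+1.9021i, -0.4721-1.1756i]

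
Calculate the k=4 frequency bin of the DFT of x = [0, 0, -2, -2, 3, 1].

X[4] = Σ(n=0 to 5) x[n] · ω_6^(4n) where ω_6 = e^(-2πi/6)
= (0)·ω_6^0 + (0)·ω_6^4 + (-2)·ω_6^8 + (-2)·ω_6^12 + (3)·ω_6^16 + (1)·ω_6^20

X[4] = -3.0000+3.4641i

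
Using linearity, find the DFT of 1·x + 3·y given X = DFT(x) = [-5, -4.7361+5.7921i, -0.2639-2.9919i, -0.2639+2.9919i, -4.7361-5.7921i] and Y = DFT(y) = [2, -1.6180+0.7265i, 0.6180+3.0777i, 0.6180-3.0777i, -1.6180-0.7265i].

By linearity: DFT(1x + 3y) = 1·DFT(x) + 3·DFT(y)
= 1·[-5, -4.7361+5.7921i, -0.2639-2.9919i, -0.2639+2.9919i, -4.7361-5.7921i] + 3·[2, -1.6180+0.7265i, 0.6180+3.0777i, 0.6180-3.0777i, -1.6180-0.7265i]

Computing element-wise:
Z[0] = 1·(-5) + 3·(2) = 1
Z[1] = 1·(-4.7361+5.7921i) + 3·(-1.6180+0.7265i) = -9.5901+7.9716i
Z[2] = 1·(-0.2639-2.9919i) + 3·(0.6180+3.0777i) = 1.5901+6.2412i
Z[3] = 1·(-0.2639+2.9919i) + 3·(0.6180-3.0777i) = 1.5901-6.2412i
Z[4] = 1·(-4.7361-5.7921i) + 3·(-1.6180-0.7265i) = -9.5901-7.9716i

DFT(1x + 3y) = 1·X + 3·Y = [1, -9.5901+7.9716i, 1.5901+6.2412i, 1.5901-6.2412i, -9.5901-7.9716i]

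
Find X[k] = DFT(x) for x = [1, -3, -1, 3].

X[k] = Σ(n=0 to 3) x[n] · ω_4^(nk)
where ω_4 = e^(-2πi/4)

Computing each X[k]:
X[0] = 0
X[1] = 2+6i
X[2] = 0
X[3] = 2-6i

X = [0, 2+6i, 0, 2-6i]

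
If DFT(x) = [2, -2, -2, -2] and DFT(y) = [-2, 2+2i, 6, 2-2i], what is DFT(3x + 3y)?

By linearity: DFT(3x + 3y) = 3·DFT(x) + 3·DFT(y)
= 3·[2, -2, -2, -2] + 3·[-2, 2+2i, 6, 2-2i]

Computing element-wise:
Z[0] = 3·(2) + 3·(-2) = 0
Z[1] = 3·(-2) + 3·(2+2i) = 6i
Z[2] = 3·(-2) + 3·(6) = 12
Z[3] = 3·(-2) + 3·(2-2i) = -6i

DFT(3x + 3y) = 3·X + 3·Y = [0, 6i, 12, -6i]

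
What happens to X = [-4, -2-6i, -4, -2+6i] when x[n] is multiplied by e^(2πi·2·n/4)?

Modulation property: DFT(ω_4^(-2n)·x[n]) = X[(k-2) mod 4], so circularly shift X by 2 positions.

X[k-2] = [-4, -2+6i, -4, -2-6i]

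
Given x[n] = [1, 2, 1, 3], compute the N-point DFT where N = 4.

X[k] = Σ(n=0 to 3) x[n] · ω_4^(nk)
where ω_4 = e^(-2πi/4)

Computing each X[k]:
X[0] = 7
X[1] = 1i
X[2] = -3
X[3] = -1i

X = [7, 1i, -3, -1i]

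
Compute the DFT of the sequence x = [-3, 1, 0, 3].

X[k] = Σ(n=0 to 3) x[n] · ω_4^(nk)
where ω_4 = e^(-2πi/4)

Computing each X[k]:
X[0] = 1
X[1] = -3+2i
X[2] = -7
X[3] = -3-2i

X = [1, -3+2i, -7, -3-2i]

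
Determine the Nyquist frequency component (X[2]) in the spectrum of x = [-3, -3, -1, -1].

X[2] = Σ(n=0 to 3) x[n] · ω_4^(2n) where ω_4 = e^(-2πi/4)
= (-3)·ω_4^0 + (-3)·ω_4^2 + (-1)·ω_4^4 + (-1)·ω_4^6

X[2] = 0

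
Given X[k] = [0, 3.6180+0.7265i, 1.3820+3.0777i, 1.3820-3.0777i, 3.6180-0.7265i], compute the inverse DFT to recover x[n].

x[n] = (1/5) Σ(k=0 to 4) X[k] · e^(2πikn/5)

Computing each x[n]:
x[0] = 2
x[1] = -1
x[2] = 0
x[3] = -2
x[4] = 1

x = [2, -1, 0, -2, 1]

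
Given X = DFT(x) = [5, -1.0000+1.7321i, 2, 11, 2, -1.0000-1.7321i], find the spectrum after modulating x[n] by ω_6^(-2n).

Modulation property: DFT(ω_6^(-2n)·x[n]) = X[(k-2) mod 6], so circularly shift X by 2 positions.

X[k-2] = [2, -1.0000-1.7321i, 5, -1.0000+1.7321i, 2, 11]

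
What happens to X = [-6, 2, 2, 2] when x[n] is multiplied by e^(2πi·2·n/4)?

Modulation property: DFT(ω_4^(-2n)·x[n]) = X[(k-2) mod 4], so circularly shift X by 2 positions.

X[k-2] = [2, 2, -6, 2]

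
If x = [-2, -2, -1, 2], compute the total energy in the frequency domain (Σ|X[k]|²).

Parseval: Σ|x[n]|² = (1/N)Σ|X[k]|², so Σ|X[k]|² = N·Σ|x[n]|² = 4·13.0000

Σ|X[k]|² = N·Σ|x[n]|² = 4·13.0000 = 52.0000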